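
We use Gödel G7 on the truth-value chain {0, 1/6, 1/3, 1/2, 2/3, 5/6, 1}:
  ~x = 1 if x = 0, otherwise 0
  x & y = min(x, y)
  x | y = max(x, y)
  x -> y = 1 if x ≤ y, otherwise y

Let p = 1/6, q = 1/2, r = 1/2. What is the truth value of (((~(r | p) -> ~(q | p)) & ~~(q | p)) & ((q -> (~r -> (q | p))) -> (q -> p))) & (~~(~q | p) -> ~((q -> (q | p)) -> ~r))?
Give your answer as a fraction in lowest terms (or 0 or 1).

1/6

r | p = 1/2 | 1/6 = 1/2
~(r | p) = ~1/2 = 0
q | p = 1/2 | 1/6 = 1/2
~(q | p) = ~1/2 = 0
~(r | p) -> ~(q | p) = 0 -> 0 = 1
q | p = 1/2 | 1/6 = 1/2
~(q | p) = ~1/2 = 0
~~(q | p) = ~0 = 1
(~(r | p) -> ~(q | p)) & ~~(q | p) = 1 & 1 = 1
~r = ~1/2 = 0
q | p = 1/2 | 1/6 = 1/2
~r -> (q | p) = 0 -> 1/2 = 1
q -> (~r -> (q | p)) = 1/2 -> 1 = 1
q -> p = 1/2 -> 1/6 = 1/6
(q -> (~r -> (q | p))) -> (q -> p) = 1 -> 1/6 = 1/6
((~(r | p) -> ~(q | p)) & ~~(q | p)) & ((q -> (~r -> (q | p))) -> (q -> p)) = 1 & 1/6 = 1/6
~q = ~1/2 = 0
~q | p = 0 | 1/6 = 1/6
~(~q | p) = ~1/6 = 0
~~(~q | p) = ~0 = 1
q | p = 1/2 | 1/6 = 1/2
q -> (q | p) = 1/2 -> 1/2 = 1
~r = ~1/2 = 0
(q -> (q | p)) -> ~r = 1 -> 0 = 0
~((q -> (q | p)) -> ~r) = ~0 = 1
~~(~q | p) -> ~((q -> (q | p)) -> ~r) = 1 -> 1 = 1
(((~(r | p) -> ~(q | p)) & ~~(q | p)) & ((q -> (~r -> (q | p))) -> (q -> p))) & (~~(~q | p) -> ~((q -> (q | p)) -> ~r)) = 1/6 & 1 = 1/6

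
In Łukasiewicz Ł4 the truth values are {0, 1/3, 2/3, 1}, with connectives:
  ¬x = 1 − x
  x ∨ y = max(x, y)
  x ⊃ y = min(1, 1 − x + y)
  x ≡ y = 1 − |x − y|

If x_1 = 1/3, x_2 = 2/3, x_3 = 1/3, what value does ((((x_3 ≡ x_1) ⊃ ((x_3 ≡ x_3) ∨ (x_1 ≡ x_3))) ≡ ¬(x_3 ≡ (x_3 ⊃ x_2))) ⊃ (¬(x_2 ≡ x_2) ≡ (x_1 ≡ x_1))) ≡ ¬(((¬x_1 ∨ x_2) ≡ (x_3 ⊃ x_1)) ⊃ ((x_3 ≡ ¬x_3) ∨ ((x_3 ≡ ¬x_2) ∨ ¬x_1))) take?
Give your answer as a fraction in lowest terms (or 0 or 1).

x_3 ≡ x_1 = 1/3 ≡ 1/3 = 1
x_3 ≡ x_3 = 1/3 ≡ 1/3 = 1
x_1 ≡ x_3 = 1/3 ≡ 1/3 = 1
(x_3 ≡ x_3) ∨ (x_1 ≡ x_3) = 1 ∨ 1 = 1
(x_3 ≡ x_1) ⊃ ((x_3 ≡ x_3) ∨ (x_1 ≡ x_3)) = 1 ⊃ 1 = 1
x_3 ⊃ x_2 = 1/3 ⊃ 2/3 = 1
x_3 ≡ (x_3 ⊃ x_2) = 1/3 ≡ 1 = 1/3
¬(x_3 ≡ (x_3 ⊃ x_2)) = ¬1/3 = 2/3
((x_3 ≡ x_1) ⊃ ((x_3 ≡ x_3) ∨ (x_1 ≡ x_3))) ≡ ¬(x_3 ≡ (x_3 ⊃ x_2)) = 1 ≡ 2/3 = 2/3
x_2 ≡ x_2 = 2/3 ≡ 2/3 = 1
¬(x_2 ≡ x_2) = ¬1 = 0
x_1 ≡ x_1 = 1/3 ≡ 1/3 = 1
¬(x_2 ≡ x_2) ≡ (x_1 ≡ x_1) = 0 ≡ 1 = 0
(((x_3 ≡ x_1) ⊃ ((x_3 ≡ x_3) ∨ (x_1 ≡ x_3))) ≡ ¬(x_3 ≡ (x_3 ⊃ x_2))) ⊃ (¬(x_2 ≡ x_2) ≡ (x_1 ≡ x_1)) = 2/3 ⊃ 0 = 1/3
¬x_1 = ¬1/3 = 2/3
¬x_1 ∨ x_2 = 2/3 ∨ 2/3 = 2/3
x_3 ⊃ x_1 = 1/3 ⊃ 1/3 = 1
(¬x_1 ∨ x_2) ≡ (x_3 ⊃ x_1) = 2/3 ≡ 1 = 2/3
¬x_3 = ¬1/3 = 2/3
x_3 ≡ ¬x_3 = 1/3 ≡ 2/3 = 2/3
¬x_2 = ¬2/3 = 1/3
x_3 ≡ ¬x_2 = 1/3 ≡ 1/3 = 1
¬x_1 = ¬1/3 = 2/3
(x_3 ≡ ¬x_2) ∨ ¬x_1 = 1 ∨ 2/3 = 1
(x_3 ≡ ¬x_3) ∨ ((x_3 ≡ ¬x_2) ∨ ¬x_1) = 2/3 ∨ 1 = 1
((¬x_1 ∨ x_2) ≡ (x_3 ⊃ x_1)) ⊃ ((x_3 ≡ ¬x_3) ∨ ((x_3 ≡ ¬x_2) ∨ ¬x_1)) = 2/3 ⊃ 1 = 1
¬(((¬x_1 ∨ x_2) ≡ (x_3 ⊃ x_1)) ⊃ ((x_3 ≡ ¬x_3) ∨ ((x_3 ≡ ¬x_2) ∨ ¬x_1))) = ¬1 = 0
((((x_3 ≡ x_1) ⊃ ((x_3 ≡ x_3) ∨ (x_1 ≡ x_3))) ≡ ¬(x_3 ≡ (x_3 ⊃ x_2))) ⊃ (¬(x_2 ≡ x_2) ≡ (x_1 ≡ x_1))) ≡ ¬(((¬x_1 ∨ x_2) ≡ (x_3 ⊃ x_1)) ⊃ ((x_3 ≡ ¬x_3) ∨ ((x_3 ≡ ¬x_2) ∨ ¬x_1))) = 1/3 ≡ 0 = 2/3

2/3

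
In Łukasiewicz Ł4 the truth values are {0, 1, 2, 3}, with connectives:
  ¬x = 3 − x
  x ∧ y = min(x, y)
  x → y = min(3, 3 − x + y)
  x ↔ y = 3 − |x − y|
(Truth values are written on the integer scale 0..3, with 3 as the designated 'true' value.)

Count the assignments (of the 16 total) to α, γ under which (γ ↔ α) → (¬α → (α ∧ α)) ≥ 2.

14

α = 0, γ = 0 ↦ 0  <
α = 0, γ = 1 ↦ 1  <
α = 0, γ = 2 ↦ 2  ≥
α = 0, γ = 3 ↦ 3  ≥
α = 1, γ = 0 ↦ 3  ≥
α = 1, γ = 1 ↦ 2  ≥
α = 1, γ = 2 ↦ 3  ≥
α = 1, γ = 3 ↦ 3  ≥
α = 2, γ = 0 ↦ 3  ≥
α = 2, γ = 1 ↦ 3  ≥
α = 2, γ = 2 ↦ 3  ≥
α = 2, γ = 3 ↦ 3  ≥
α = 3, γ = 0 ↦ 3  ≥
α = 3, γ = 1 ↦ 3  ≥
α = 3, γ = 2 ↦ 3  ≥
α = 3, γ = 3 ↦ 3  ≥
So 14 of the 16 assignments meet the threshold.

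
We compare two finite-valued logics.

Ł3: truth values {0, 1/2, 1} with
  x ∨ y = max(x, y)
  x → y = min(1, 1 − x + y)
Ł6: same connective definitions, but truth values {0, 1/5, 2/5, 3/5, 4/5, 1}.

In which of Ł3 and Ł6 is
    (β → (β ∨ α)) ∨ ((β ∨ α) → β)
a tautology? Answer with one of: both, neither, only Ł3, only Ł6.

both

In Ł3: every assignment gives 1 — tautology.
In Ł6: every assignment gives 1 — tautology.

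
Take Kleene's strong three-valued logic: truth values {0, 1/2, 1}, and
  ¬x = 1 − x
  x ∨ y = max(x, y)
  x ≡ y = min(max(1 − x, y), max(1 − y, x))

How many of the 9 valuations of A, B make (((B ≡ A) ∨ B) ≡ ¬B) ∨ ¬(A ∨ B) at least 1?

1

A = 0, B = 0 ↦ 1  ≥
A = 0, B = 1/2 ↦ 1/2  <
A = 0, B = 1 ↦ 0  <
A = 1/2, B = 0 ↦ 1/2  <
A = 1/2, B = 1/2 ↦ 1/2  <
A = 1/2, B = 1 ↦ 0  <
A = 1, B = 0 ↦ 0  <
A = 1, B = 1/2 ↦ 1/2  <
A = 1, B = 1 ↦ 0  <
So 1 of the 9 assignments meets the threshold.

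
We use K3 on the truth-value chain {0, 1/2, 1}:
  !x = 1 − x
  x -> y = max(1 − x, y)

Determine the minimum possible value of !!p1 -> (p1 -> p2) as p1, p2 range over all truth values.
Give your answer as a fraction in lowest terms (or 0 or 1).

Take p1 = 1, p2 = 0:
!p1 = !1 = 0
!!p1 = !0 = 1
p1 -> p2 = 1 -> 0 = 0
!!p1 -> (p1 -> p2) = 1 -> 0 = 0
No assignment yields a value below 0, so this is the minimum.

0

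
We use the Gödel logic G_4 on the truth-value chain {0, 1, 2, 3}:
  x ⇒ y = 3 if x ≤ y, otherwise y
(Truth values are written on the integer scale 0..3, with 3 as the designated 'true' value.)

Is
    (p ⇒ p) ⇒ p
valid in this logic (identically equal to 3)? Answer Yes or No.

No

Counterexample: take p = 0.
p ⇒ p = 0 ⇒ 0 = 3
(p ⇒ p) ⇒ p = 3 ⇒ 0 = 0
This gives 0 ≠ 3.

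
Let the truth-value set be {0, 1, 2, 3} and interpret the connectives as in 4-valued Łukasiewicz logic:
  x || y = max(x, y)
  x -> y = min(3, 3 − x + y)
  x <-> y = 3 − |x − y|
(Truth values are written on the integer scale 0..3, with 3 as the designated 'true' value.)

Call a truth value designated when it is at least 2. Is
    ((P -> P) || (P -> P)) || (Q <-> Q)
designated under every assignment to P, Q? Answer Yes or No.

Yes

P = 0, Q = 0 ↦ 3
P = 0, Q = 1 ↦ 3
P = 0, Q = 2 ↦ 3
P = 0, Q = 3 ↦ 3
P = 1, Q = 0 ↦ 3
P = 1, Q = 1 ↦ 3
P = 1, Q = 2 ↦ 3
P = 1, Q = 3 ↦ 3
P = 2, Q = 0 ↦ 3
P = 2, Q = 1 ↦ 3
P = 2, Q = 2 ↦ 3
P = 2, Q = 3 ↦ 3
P = 3, Q = 0 ↦ 3
P = 3, Q = 1 ↦ 3
P = 3, Q = 2 ↦ 3
P = 3, Q = 3 ↦ 3
Every assignment gives a value ≥ 2.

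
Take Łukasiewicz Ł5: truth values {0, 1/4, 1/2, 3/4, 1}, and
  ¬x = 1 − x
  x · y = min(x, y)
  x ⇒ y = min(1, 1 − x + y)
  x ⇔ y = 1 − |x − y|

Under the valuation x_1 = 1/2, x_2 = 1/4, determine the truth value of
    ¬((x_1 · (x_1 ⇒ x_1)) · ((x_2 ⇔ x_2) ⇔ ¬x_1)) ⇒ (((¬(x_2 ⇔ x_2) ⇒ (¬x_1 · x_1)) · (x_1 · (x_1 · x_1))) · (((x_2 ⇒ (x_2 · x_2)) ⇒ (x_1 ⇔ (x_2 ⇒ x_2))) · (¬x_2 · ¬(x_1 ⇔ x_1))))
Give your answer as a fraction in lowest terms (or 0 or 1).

x_1 ⇒ x_1 = 1/2 ⇒ 1/2 = 1
x_1 · (x_1 ⇒ x_1) = 1/2 · 1 = 1/2
x_2 ⇔ x_2 = 1/4 ⇔ 1/4 = 1
¬x_1 = ¬1/2 = 1/2
(x_2 ⇔ x_2) ⇔ ¬x_1 = 1 ⇔ 1/2 = 1/2
(x_1 · (x_1 ⇒ x_1)) · ((x_2 ⇔ x_2) ⇔ ¬x_1) = 1/2 · 1/2 = 1/2
¬((x_1 · (x_1 ⇒ x_1)) · ((x_2 ⇔ x_2) ⇔ ¬x_1)) = ¬1/2 = 1/2
x_2 ⇔ x_2 = 1/4 ⇔ 1/4 = 1
¬(x_2 ⇔ x_2) = ¬1 = 0
¬x_1 = ¬1/2 = 1/2
¬x_1 · x_1 = 1/2 · 1/2 = 1/2
¬(x_2 ⇔ x_2) ⇒ (¬x_1 · x_1) = 0 ⇒ 1/2 = 1
x_1 · x_1 = 1/2 · 1/2 = 1/2
x_1 · (x_1 · x_1) = 1/2 · 1/2 = 1/2
(¬(x_2 ⇔ x_2) ⇒ (¬x_1 · x_1)) · (x_1 · (x_1 · x_1)) = 1 · 1/2 = 1/2
x_2 · x_2 = 1/4 · 1/4 = 1/4
x_2 ⇒ (x_2 · x_2) = 1/4 ⇒ 1/4 = 1
x_2 ⇒ x_2 = 1/4 ⇒ 1/4 = 1
x_1 ⇔ (x_2 ⇒ x_2) = 1/2 ⇔ 1 = 1/2
(x_2 ⇒ (x_2 · x_2)) ⇒ (x_1 ⇔ (x_2 ⇒ x_2)) = 1 ⇒ 1/2 = 1/2
¬x_2 = ¬1/4 = 3/4
x_1 ⇔ x_1 = 1/2 ⇔ 1/2 = 1
¬(x_1 ⇔ x_1) = ¬1 = 0
¬x_2 · ¬(x_1 ⇔ x_1) = 3/4 · 0 = 0
((x_2 ⇒ (x_2 · x_2)) ⇒ (x_1 ⇔ (x_2 ⇒ x_2))) · (¬x_2 · ¬(x_1 ⇔ x_1)) = 1/2 · 0 = 0
((¬(x_2 ⇔ x_2) ⇒ (¬x_1 · x_1)) · (x_1 · (x_1 · x_1))) · (((x_2 ⇒ (x_2 · x_2)) ⇒ (x_1 ⇔ (x_2 ⇒ x_2))) · (¬x_2 · ¬(x_1 ⇔ x_1))) = 1/2 · 0 = 0
¬((x_1 · (x_1 ⇒ x_1)) · ((x_2 ⇔ x_2) ⇔ ¬x_1)) ⇒ (((¬(x_2 ⇔ x_2) ⇒ (¬x_1 · x_1)) · (x_1 · (x_1 · x_1))) · (((x_2 ⇒ (x_2 · x_2)) ⇒ (x_1 ⇔ (x_2 ⇒ x_2))) · (¬x_2 · ¬(x_1 ⇔ x_1)))) = 1/2 ⇒ 0 = 1/2

1/2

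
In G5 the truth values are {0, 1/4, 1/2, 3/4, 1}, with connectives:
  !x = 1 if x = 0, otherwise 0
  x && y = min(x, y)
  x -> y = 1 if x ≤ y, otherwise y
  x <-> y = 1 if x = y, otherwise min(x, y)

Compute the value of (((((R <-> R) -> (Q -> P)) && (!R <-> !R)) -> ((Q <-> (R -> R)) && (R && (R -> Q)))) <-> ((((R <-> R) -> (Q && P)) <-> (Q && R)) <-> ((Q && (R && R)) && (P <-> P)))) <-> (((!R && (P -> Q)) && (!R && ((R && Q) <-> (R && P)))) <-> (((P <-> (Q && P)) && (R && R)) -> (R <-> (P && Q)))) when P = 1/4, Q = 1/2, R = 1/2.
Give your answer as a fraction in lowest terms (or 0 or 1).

0

R <-> R = 1/2 <-> 1/2 = 1
Q -> P = 1/2 -> 1/4 = 1/4
(R <-> R) -> (Q -> P) = 1 -> 1/4 = 1/4
!R = !1/2 = 0
!R = !1/2 = 0
!R <-> !R = 0 <-> 0 = 1
((R <-> R) -> (Q -> P)) && (!R <-> !R) = 1/4 && 1 = 1/4
R -> R = 1/2 -> 1/2 = 1
Q <-> (R -> R) = 1/2 <-> 1 = 1/2
R -> Q = 1/2 -> 1/2 = 1
R && (R -> Q) = 1/2 && 1 = 1/2
(Q <-> (R -> R)) && (R && (R -> Q)) = 1/2 && 1/2 = 1/2
(((R <-> R) -> (Q -> P)) && (!R <-> !R)) -> ((Q <-> (R -> R)) && (R && (R -> Q))) = 1/4 -> 1/2 = 1
R <-> R = 1/2 <-> 1/2 = 1
Q && P = 1/2 && 1/4 = 1/4
(R <-> R) -> (Q && P) = 1 -> 1/4 = 1/4
Q && R = 1/2 && 1/2 = 1/2
((R <-> R) -> (Q && P)) <-> (Q && R) = 1/4 <-> 1/2 = 1/4
R && R = 1/2 && 1/2 = 1/2
Q && (R && R) = 1/2 && 1/2 = 1/2
P <-> P = 1/4 <-> 1/4 = 1
(Q && (R && R)) && (P <-> P) = 1/2 && 1 = 1/2
(((R <-> R) -> (Q && P)) <-> (Q && R)) <-> ((Q && (R && R)) && (P <-> P)) = 1/4 <-> 1/2 = 1/4
((((R <-> R) -> (Q -> P)) && (!R <-> !R)) -> ((Q <-> (R -> R)) && (R && (R -> Q)))) <-> ((((R <-> R) -> (Q && P)) <-> (Q && R)) <-> ((Q && (R && R)) && (P <-> P))) = 1 <-> 1/4 = 1/4
!R = !1/2 = 0
P -> Q = 1/4 -> 1/2 = 1
!R && (P -> Q) = 0 && 1 = 0
!R = !1/2 = 0
R && Q = 1/2 && 1/2 = 1/2
R && P = 1/2 && 1/4 = 1/4
(R && Q) <-> (R && P) = 1/2 <-> 1/4 = 1/4
!R && ((R && Q) <-> (R && P)) = 0 && 1/4 = 0
(!R && (P -> Q)) && (!R && ((R && Q) <-> (R && P))) = 0 && 0 = 0
Q && P = 1/2 && 1/4 = 1/4
P <-> (Q && P) = 1/4 <-> 1/4 = 1
R && R = 1/2 && 1/2 = 1/2
(P <-> (Q && P)) && (R && R) = 1 && 1/2 = 1/2
P && Q = 1/4 && 1/2 = 1/4
R <-> (P && Q) = 1/2 <-> 1/4 = 1/4
((P <-> (Q && P)) && (R && R)) -> (R <-> (P && Q)) = 1/2 -> 1/4 = 1/4
((!R && (P -> Q)) && (!R && ((R && Q) <-> (R && P)))) <-> (((P <-> (Q && P)) && (R && R)) -> (R <-> (P && Q))) = 0 <-> 1/4 = 0
(((((R <-> R) -> (Q -> P)) && (!R <-> !R)) -> ((Q <-> (R -> R)) && (R && (R -> Q)))) <-> ((((R <-> R) -> (Q && P)) <-> (Q && R)) <-> ((Q && (R && R)) && (P <-> P)))) <-> (((!R && (P -> Q)) && (!R && ((R && Q) <-> (R && P)))) <-> (((P <-> (Q && P)) && (R && R)) -> (R <-> (P && Q)))) = 1/4 <-> 0 = 0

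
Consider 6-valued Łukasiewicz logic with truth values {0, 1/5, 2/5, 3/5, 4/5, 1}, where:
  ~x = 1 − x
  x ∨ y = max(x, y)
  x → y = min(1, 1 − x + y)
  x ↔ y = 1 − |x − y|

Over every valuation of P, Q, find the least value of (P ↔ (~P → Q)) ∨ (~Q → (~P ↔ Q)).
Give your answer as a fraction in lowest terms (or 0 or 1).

4/5

Take P = 0, Q = 1/5:
~P = ~0 = 1
~P → Q = 1 → 1/5 = 1/5
P ↔ (~P → Q) = 0 ↔ 1/5 = 4/5
~Q = ~1/5 = 4/5
~P = ~0 = 1
~P ↔ Q = 1 ↔ 1/5 = 1/5
~Q → (~P ↔ Q) = 4/5 → 1/5 = 2/5
(P ↔ (~P → Q)) ∨ (~Q → (~P ↔ Q)) = 4/5 ∨ 2/5 = 4/5
No assignment yields a value below 4/5, so this is the minimum.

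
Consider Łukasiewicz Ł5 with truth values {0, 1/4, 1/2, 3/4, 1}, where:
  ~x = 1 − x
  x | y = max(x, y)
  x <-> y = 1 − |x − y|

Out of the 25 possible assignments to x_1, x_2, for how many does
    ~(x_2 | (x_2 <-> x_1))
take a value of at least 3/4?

value 1: 1 assignment (counts)
value 3/4: 2 assignments (counts)
value 1/2: 4 assignments
value 1/4: 9 assignments
value 0: 9 assignments
So 3 of the 25 assignments meet the threshold.

3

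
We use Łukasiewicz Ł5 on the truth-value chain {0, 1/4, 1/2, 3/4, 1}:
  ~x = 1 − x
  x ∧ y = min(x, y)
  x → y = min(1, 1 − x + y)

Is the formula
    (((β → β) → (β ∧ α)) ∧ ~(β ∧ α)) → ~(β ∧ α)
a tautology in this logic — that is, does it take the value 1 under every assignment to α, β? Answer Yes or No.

Yes

At α = 3/4, β = 3/4, for instance:
β → β = 3/4 → 3/4 = 1
β ∧ α = 3/4 ∧ 3/4 = 3/4
(β → β) → (β ∧ α) = 1 → 3/4 = 3/4
β ∧ α = 3/4 ∧ 3/4 = 3/4
~(β ∧ α) = ~3/4 = 1/4
((β → β) → (β ∧ α)) ∧ ~(β ∧ α) = 3/4 ∧ 1/4 = 1/4
(((β → β) → (β ∧ α)) ∧ ~(β ∧ α)) → ~(β ∧ α) = 1/4 → 1/4 = 1
and checking the remaining 24 assignments likewise gives ≥ 1 in every case.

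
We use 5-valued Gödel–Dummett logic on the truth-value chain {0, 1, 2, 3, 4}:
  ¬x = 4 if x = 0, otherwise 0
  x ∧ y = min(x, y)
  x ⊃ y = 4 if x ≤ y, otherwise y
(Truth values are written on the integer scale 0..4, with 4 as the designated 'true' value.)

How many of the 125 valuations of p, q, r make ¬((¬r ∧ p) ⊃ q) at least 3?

value 4: 4 assignments (counts)
value 0: 121 assignments
So 4 of the 125 assignments meet the threshold.

4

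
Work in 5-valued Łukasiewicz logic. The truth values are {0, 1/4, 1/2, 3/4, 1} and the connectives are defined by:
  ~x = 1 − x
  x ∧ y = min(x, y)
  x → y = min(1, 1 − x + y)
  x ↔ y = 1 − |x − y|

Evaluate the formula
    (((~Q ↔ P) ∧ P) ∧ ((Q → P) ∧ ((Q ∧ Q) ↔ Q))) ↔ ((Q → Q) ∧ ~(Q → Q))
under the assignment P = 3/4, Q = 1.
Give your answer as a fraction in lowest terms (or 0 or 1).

~Q = ~1 = 0
~Q ↔ P = 0 ↔ 3/4 = 1/4
(~Q ↔ P) ∧ P = 1/4 ∧ 3/4 = 1/4
Q → P = 1 → 3/4 = 3/4
Q ∧ Q = 1 ∧ 1 = 1
(Q ∧ Q) ↔ Q = 1 ↔ 1 = 1
(Q → P) ∧ ((Q ∧ Q) ↔ Q) = 3/4 ∧ 1 = 3/4
((~Q ↔ P) ∧ P) ∧ ((Q → P) ∧ ((Q ∧ Q) ↔ Q)) = 1/4 ∧ 3/4 = 1/4
Q → Q = 1 → 1 = 1
Q → Q = 1 → 1 = 1
~(Q → Q) = ~1 = 0
(Q → Q) ∧ ~(Q → Q) = 1 ∧ 0 = 0
(((~Q ↔ P) ∧ P) ∧ ((Q → P) ∧ ((Q ∧ Q) ↔ Q))) ↔ ((Q → Q) ∧ ~(Q → Q)) = 1/4 ↔ 0 = 3/4

3/4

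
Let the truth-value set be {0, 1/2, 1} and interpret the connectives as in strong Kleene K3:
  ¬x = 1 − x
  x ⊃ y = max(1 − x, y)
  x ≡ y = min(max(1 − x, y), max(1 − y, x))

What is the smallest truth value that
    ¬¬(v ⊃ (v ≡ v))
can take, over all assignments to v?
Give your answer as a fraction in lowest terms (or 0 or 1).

1/2

Take v = 1/2:
v ≡ v = 1/2 ≡ 1/2 = 1/2
v ⊃ (v ≡ v) = 1/2 ⊃ 1/2 = 1/2
¬(v ⊃ (v ≡ v)) = ¬1/2 = 1/2
¬¬(v ⊃ (v ≡ v)) = ¬1/2 = 1/2
No assignment yields a value below 1/2, so this is the minimum.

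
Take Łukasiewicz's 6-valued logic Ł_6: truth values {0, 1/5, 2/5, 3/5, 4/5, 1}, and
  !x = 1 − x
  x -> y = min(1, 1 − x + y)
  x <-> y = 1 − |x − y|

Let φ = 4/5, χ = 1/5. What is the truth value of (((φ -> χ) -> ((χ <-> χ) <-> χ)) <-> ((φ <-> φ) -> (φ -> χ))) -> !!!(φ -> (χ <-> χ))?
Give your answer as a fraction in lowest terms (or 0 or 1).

2/5

φ -> χ = 4/5 -> 1/5 = 2/5
χ <-> χ = 1/5 <-> 1/5 = 1
(χ <-> χ) <-> χ = 1 <-> 1/5 = 1/5
(φ -> χ) -> ((χ <-> χ) <-> χ) = 2/5 -> 1/5 = 4/5
φ <-> φ = 4/5 <-> 4/5 = 1
φ -> χ = 4/5 -> 1/5 = 2/5
(φ <-> φ) -> (φ -> χ) = 1 -> 2/5 = 2/5
((φ -> χ) -> ((χ <-> χ) <-> χ)) <-> ((φ <-> φ) -> (φ -> χ)) = 4/5 <-> 2/5 = 3/5
χ <-> χ = 1/5 <-> 1/5 = 1
φ -> (χ <-> χ) = 4/5 -> 1 = 1
!(φ -> (χ <-> χ)) = !1 = 0
!!(φ -> (χ <-> χ)) = !0 = 1
!!!(φ -> (χ <-> χ)) = !1 = 0
(((φ -> χ) -> ((χ <-> χ) <-> χ)) <-> ((φ <-> φ) -> (φ -> χ))) -> !!!(φ -> (χ <-> χ)) = 3/5 -> 0 = 2/5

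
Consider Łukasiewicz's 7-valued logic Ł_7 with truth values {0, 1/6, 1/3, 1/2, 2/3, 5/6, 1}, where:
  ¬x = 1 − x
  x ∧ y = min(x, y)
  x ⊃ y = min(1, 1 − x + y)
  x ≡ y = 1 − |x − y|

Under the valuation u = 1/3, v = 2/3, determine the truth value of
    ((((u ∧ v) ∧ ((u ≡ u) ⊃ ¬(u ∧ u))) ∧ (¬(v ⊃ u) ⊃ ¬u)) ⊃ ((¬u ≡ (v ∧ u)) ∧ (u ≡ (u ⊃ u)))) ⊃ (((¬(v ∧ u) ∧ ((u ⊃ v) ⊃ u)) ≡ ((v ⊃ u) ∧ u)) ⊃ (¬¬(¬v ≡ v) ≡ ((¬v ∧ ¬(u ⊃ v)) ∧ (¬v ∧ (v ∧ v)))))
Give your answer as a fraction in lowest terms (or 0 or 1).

1/3

u ∧ v = 1/3 ∧ 2/3 = 1/3
u ≡ u = 1/3 ≡ 1/3 = 1
u ∧ u = 1/3 ∧ 1/3 = 1/3
¬(u ∧ u) = ¬1/3 = 2/3
(u ≡ u) ⊃ ¬(u ∧ u) = 1 ⊃ 2/3 = 2/3
(u ∧ v) ∧ ((u ≡ u) ⊃ ¬(u ∧ u)) = 1/3 ∧ 2/3 = 1/3
v ⊃ u = 2/3 ⊃ 1/3 = 2/3
¬(v ⊃ u) = ¬2/3 = 1/3
¬u = ¬1/3 = 2/3
¬(v ⊃ u) ⊃ ¬u = 1/3 ⊃ 2/3 = 1
((u ∧ v) ∧ ((u ≡ u) ⊃ ¬(u ∧ u))) ∧ (¬(v ⊃ u) ⊃ ¬u) = 1/3 ∧ 1 = 1/3
¬u = ¬1/3 = 2/3
v ∧ u = 2/3 ∧ 1/3 = 1/3
¬u ≡ (v ∧ u) = 2/3 ≡ 1/3 = 2/3
u ⊃ u = 1/3 ⊃ 1/3 = 1
u ≡ (u ⊃ u) = 1/3 ≡ 1 = 1/3
(¬u ≡ (v ∧ u)) ∧ (u ≡ (u ⊃ u)) = 2/3 ∧ 1/3 = 1/3
(((u ∧ v) ∧ ((u ≡ u) ⊃ ¬(u ∧ u))) ∧ (¬(v ⊃ u) ⊃ ¬u)) ⊃ ((¬u ≡ (v ∧ u)) ∧ (u ≡ (u ⊃ u))) = 1/3 ⊃ 1/3 = 1
v ∧ u = 2/3 ∧ 1/3 = 1/3
¬(v ∧ u) = ¬1/3 = 2/3
u ⊃ v = 1/3 ⊃ 2/3 = 1
(u ⊃ v) ⊃ u = 1 ⊃ 1/3 = 1/3
¬(v ∧ u) ∧ ((u ⊃ v) ⊃ u) = 2/3 ∧ 1/3 = 1/3
v ⊃ u = 2/3 ⊃ 1/3 = 2/3
(v ⊃ u) ∧ u = 2/3 ∧ 1/3 = 1/3
(¬(v ∧ u) ∧ ((u ⊃ v) ⊃ u)) ≡ ((v ⊃ u) ∧ u) = 1/3 ≡ 1/3 = 1
¬v = ¬2/3 = 1/3
¬v ≡ v = 1/3 ≡ 2/3 = 2/3
¬(¬v ≡ v) = ¬2/3 = 1/3
¬¬(¬v ≡ v) = ¬1/3 = 2/3
¬v = ¬2/3 = 1/3
u ⊃ v = 1/3 ⊃ 2/3 = 1
¬(u ⊃ v) = ¬1 = 0
¬v ∧ ¬(u ⊃ v) = 1/3 ∧ 0 = 0
¬v = ¬2/3 = 1/3
v ∧ v = 2/3 ∧ 2/3 = 2/3
¬v ∧ (v ∧ v) = 1/3 ∧ 2/3 = 1/3
(¬v ∧ ¬(u ⊃ v)) ∧ (¬v ∧ (v ∧ v)) = 0 ∧ 1/3 = 0
¬¬(¬v ≡ v) ≡ ((¬v ∧ ¬(u ⊃ v)) ∧ (¬v ∧ (v ∧ v))) = 2/3 ≡ 0 = 1/3
((¬(v ∧ u) ∧ ((u ⊃ v) ⊃ u)) ≡ ((v ⊃ u) ∧ u)) ⊃ (¬¬(¬v ≡ v) ≡ ((¬v ∧ ¬(u ⊃ v)) ∧ (¬v ∧ (v ∧ v)))) = 1 ⊃ 1/3 = 1/3
((((u ∧ v) ∧ ((u ≡ u) ⊃ ¬(u ∧ u))) ∧ (¬(v ⊃ u) ⊃ ¬u)) ⊃ ((¬u ≡ (v ∧ u)) ∧ (u ≡ (u ⊃ u)))) ⊃ (((¬(v ∧ u) ∧ ((u ⊃ v) ⊃ u)) ≡ ((v ⊃ u) ∧ u)) ⊃ (¬¬(¬v ≡ v) ≡ ((¬v ∧ ¬(u ⊃ v)) ∧ (¬v ∧ (v ∧ v))))) = 1 ⊃ 1/3 = 1/3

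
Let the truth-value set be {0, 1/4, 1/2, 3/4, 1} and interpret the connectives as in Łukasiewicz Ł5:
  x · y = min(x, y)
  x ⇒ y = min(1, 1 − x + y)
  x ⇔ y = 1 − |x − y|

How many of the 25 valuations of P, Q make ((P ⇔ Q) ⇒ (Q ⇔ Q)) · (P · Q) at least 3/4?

4

value 1: 1 assignment (counts)
value 3/4: 3 assignments (counts)
value 1/2: 5 assignments
value 1/4: 7 assignments
value 0: 9 assignments
So 4 of the 25 assignments meet the threshold.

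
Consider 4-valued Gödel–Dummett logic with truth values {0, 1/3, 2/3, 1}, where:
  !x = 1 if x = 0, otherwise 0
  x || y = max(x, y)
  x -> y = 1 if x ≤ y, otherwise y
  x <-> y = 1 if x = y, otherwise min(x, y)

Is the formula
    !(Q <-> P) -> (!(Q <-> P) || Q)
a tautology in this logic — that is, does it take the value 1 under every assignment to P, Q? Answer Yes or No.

P = 0, Q = 0 ↦ 1
P = 0, Q = 1/3 ↦ 1
P = 0, Q = 2/3 ↦ 1
P = 0, Q = 1 ↦ 1
P = 1/3, Q = 0 ↦ 1
P = 1/3, Q = 1/3 ↦ 1
P = 1/3, Q = 2/3 ↦ 1
P = 1/3, Q = 1 ↦ 1
P = 2/3, Q = 0 ↦ 1
P = 2/3, Q = 1/3 ↦ 1
P = 2/3, Q = 2/3 ↦ 1
P = 2/3, Q = 1 ↦ 1
P = 1, Q = 0 ↦ 1
P = 1, Q = 1/3 ↦ 1
P = 1, Q = 2/3 ↦ 1
P = 1, Q = 1 ↦ 1
Every assignment gives a value ≥ 1.

Yes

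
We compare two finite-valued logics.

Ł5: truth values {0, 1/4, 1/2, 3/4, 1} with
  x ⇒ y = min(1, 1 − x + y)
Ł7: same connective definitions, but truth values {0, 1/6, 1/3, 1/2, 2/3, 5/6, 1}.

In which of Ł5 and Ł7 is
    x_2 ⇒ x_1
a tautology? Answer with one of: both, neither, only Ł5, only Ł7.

neither

In Ł5: at x_1 = 0, x_2 = 1/4 the value is 3/4 — not a tautology.
In Ł7: at x_1 = 0, x_2 = 1/6 the value is 5/6 — not a tautology.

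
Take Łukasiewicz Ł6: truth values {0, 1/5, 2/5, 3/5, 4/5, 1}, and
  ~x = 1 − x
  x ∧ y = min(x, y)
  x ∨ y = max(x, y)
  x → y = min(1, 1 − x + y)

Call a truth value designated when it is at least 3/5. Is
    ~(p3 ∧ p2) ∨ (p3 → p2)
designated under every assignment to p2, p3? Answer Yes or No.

Yes

At p2 = 3/5, p3 = 0, for instance:
p3 ∧ p2 = 0 ∧ 3/5 = 0
~(p3 ∧ p2) = ~0 = 1
p3 → p2 = 0 → 3/5 = 1
~(p3 ∧ p2) ∨ (p3 → p2) = 1 ∨ 1 = 1
and checking the remaining 35 assignments likewise gives ≥ 3/5 in every case.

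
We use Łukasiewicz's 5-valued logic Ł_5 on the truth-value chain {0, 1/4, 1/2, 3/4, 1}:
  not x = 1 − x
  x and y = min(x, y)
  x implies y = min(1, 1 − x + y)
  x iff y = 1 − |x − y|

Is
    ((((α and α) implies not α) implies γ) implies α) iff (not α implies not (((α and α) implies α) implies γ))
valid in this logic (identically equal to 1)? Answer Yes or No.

Counterexample: take α = 3/4, γ = 1/2.
α and α = 3/4 and 3/4 = 3/4
not α = not 3/4 = 1/4
(α and α) implies not α = 3/4 implies 1/4 = 1/2
((α and α) implies not α) implies γ = 1/2 implies 1/2 = 1
(((α and α) implies not α) implies γ) implies α = 1 implies 3/4 = 3/4
not α = not 3/4 = 1/4
α and α = 3/4 and 3/4 = 3/4
(α and α) implies α = 3/4 implies 3/4 = 1
((α and α) implies α) implies γ = 1 implies 1/2 = 1/2
not (((α and α) implies α) implies γ) = not 1/2 = 1/2
not α implies not (((α and α) implies α) implies γ) = 1/4 implies 1/2 = 1
((((α and α) implies not α) implies γ) implies α) iff (not α implies not (((α and α) implies α) implies γ)) = 3/4 iff 1 = 3/4
This gives 3/4 ≠ 1.

No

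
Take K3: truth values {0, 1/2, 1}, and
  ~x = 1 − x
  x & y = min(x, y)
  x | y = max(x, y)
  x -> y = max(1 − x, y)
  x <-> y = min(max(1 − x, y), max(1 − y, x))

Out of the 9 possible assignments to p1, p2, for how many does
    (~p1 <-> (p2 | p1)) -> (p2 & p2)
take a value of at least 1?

p1 = 0, p2 = 0 ↦ 1  ≥
p1 = 0, p2 = 1/2 ↦ 1/2  <
p1 = 0, p2 = 1 ↦ 1  ≥
p1 = 1/2, p2 = 0 ↦ 1/2  <
p1 = 1/2, p2 = 1/2 ↦ 1/2  <
p1 = 1/2, p2 = 1 ↦ 1  ≥
p1 = 1, p2 = 0 ↦ 1  ≥
p1 = 1, p2 = 1/2 ↦ 1  ≥
p1 = 1, p2 = 1 ↦ 1  ≥
So 6 of the 9 assignments meet the threshold.

6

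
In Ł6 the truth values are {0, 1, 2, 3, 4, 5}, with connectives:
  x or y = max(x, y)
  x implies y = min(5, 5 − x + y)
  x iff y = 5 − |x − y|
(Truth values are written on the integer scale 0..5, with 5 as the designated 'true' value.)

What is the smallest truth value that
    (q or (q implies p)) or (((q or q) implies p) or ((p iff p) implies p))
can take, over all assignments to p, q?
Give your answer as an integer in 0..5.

Take p = 0, q = 2:
q implies p = 2 implies 0 = 3
q or (q implies p) = 2 or 3 = 3
q or q = 2 or 2 = 2
(q or q) implies p = 2 implies 0 = 3
p iff p = 0 iff 0 = 5
(p iff p) implies p = 5 implies 0 = 0
((q or q) implies p) or ((p iff p) implies p) = 3 or 0 = 3
(q or (q implies p)) or (((q or q) implies p) or ((p iff p) implies p)) = 3 or 3 = 3
No assignment yields a value below 3, so this is the minimum.

3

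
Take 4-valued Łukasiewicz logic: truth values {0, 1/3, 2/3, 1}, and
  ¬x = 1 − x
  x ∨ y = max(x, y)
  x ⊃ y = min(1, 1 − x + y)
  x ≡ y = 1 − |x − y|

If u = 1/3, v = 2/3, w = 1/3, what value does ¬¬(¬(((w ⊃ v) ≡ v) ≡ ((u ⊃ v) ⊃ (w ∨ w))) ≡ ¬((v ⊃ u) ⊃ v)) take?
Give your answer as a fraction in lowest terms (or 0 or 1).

w ⊃ v = 1/3 ⊃ 2/3 = 1
(w ⊃ v) ≡ v = 1 ≡ 2/3 = 2/3
u ⊃ v = 1/3 ⊃ 2/3 = 1
w ∨ w = 1/3 ∨ 1/3 = 1/3
(u ⊃ v) ⊃ (w ∨ w) = 1 ⊃ 1/3 = 1/3
((w ⊃ v) ≡ v) ≡ ((u ⊃ v) ⊃ (w ∨ w)) = 2/3 ≡ 1/3 = 2/3
¬(((w ⊃ v) ≡ v) ≡ ((u ⊃ v) ⊃ (w ∨ w))) = ¬2/3 = 1/3
v ⊃ u = 2/3 ⊃ 1/3 = 2/3
(v ⊃ u) ⊃ v = 2/3 ⊃ 2/3 = 1
¬((v ⊃ u) ⊃ v) = ¬1 = 0
¬(((w ⊃ v) ≡ v) ≡ ((u ⊃ v) ⊃ (w ∨ w))) ≡ ¬((v ⊃ u) ⊃ v) = 1/3 ≡ 0 = 2/3
¬(¬(((w ⊃ v) ≡ v) ≡ ((u ⊃ v) ⊃ (w ∨ w))) ≡ ¬((v ⊃ u) ⊃ v)) = ¬2/3 = 1/3
¬¬(¬(((w ⊃ v) ≡ v) ≡ ((u ⊃ v) ⊃ (w ∨ w))) ≡ ¬((v ⊃ u) ⊃ v)) = ¬1/3 = 2/3

2/3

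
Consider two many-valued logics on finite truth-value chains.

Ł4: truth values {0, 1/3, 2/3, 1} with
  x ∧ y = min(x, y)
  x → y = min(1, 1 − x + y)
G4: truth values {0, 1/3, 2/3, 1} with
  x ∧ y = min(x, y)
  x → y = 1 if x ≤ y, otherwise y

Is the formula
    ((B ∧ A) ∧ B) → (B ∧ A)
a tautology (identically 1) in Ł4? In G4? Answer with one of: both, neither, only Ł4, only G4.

In Ł4: every assignment gives 1 — tautology.
In G4: every assignment gives 1 — tautology.

both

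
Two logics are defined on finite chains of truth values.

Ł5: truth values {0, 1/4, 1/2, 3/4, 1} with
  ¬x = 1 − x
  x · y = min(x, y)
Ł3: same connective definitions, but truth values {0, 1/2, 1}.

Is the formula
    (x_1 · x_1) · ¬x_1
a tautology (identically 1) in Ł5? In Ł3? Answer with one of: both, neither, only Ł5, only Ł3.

neither

In Ł5: at x_1 = 0 the value is 0 — not a tautology.
In Ł3: at x_1 = 0 the value is 0 — not a tautology.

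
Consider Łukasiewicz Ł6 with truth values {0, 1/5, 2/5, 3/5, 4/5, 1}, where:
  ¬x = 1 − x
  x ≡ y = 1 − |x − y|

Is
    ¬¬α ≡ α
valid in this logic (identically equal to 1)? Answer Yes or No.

Yes

α = 0 ↦ 1
α = 1/5 ↦ 1
α = 2/5 ↦ 1
α = 3/5 ↦ 1
α = 4/5 ↦ 1
α = 1 ↦ 1
Every assignment gives a value ≥ 1.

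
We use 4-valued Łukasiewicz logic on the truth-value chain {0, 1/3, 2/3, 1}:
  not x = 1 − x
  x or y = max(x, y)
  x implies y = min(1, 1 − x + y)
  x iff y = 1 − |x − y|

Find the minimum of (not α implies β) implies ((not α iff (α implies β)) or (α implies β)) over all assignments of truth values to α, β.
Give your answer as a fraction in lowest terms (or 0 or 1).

2/3

Take α = 2/3, β = 1/3:
not α = not 2/3 = 1/3
not α implies β = 1/3 implies 1/3 = 1
not α = not 2/3 = 1/3
α implies β = 2/3 implies 1/3 = 2/3
not α iff (α implies β) = 1/3 iff 2/3 = 2/3
α implies β = 2/3 implies 1/3 = 2/3
(not α iff (α implies β)) or (α implies β) = 2/3 or 2/3 = 2/3
(not α implies β) implies ((not α iff (α implies β)) or (α implies β)) = 1 implies 2/3 = 2/3
No assignment yields a value below 2/3, so this is the minimum.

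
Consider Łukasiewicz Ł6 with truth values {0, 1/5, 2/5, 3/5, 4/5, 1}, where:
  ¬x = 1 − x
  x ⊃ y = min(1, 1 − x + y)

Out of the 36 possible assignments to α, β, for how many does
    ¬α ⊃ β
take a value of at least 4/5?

value 1: 21 assignments (counts)
value 4/5: 5 assignments (counts)
value 3/5: 4 assignments
value 2/5: 3 assignments
value 1/5: 2 assignments
value 0: 1 assignment
So 26 of the 36 assignments meet the threshold.

26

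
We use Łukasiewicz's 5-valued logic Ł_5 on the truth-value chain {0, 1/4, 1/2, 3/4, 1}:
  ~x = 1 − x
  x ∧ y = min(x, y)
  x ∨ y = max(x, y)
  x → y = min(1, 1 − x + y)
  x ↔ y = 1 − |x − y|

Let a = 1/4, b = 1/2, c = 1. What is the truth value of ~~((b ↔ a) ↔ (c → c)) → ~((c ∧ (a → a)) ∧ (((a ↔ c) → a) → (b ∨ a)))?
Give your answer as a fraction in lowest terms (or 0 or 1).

3/4

b ↔ a = 1/2 ↔ 1/4 = 3/4
c → c = 1 → 1 = 1
(b ↔ a) ↔ (c → c) = 3/4 ↔ 1 = 3/4
~((b ↔ a) ↔ (c → c)) = ~3/4 = 1/4
~~((b ↔ a) ↔ (c → c)) = ~1/4 = 3/4
a → a = 1/4 → 1/4 = 1
c ∧ (a → a) = 1 ∧ 1 = 1
a ↔ c = 1/4 ↔ 1 = 1/4
(a ↔ c) → a = 1/4 → 1/4 = 1
b ∨ a = 1/2 ∨ 1/4 = 1/2
((a ↔ c) → a) → (b ∨ a) = 1 → 1/2 = 1/2
(c ∧ (a → a)) ∧ (((a ↔ c) → a) → (b ∨ a)) = 1 ∧ 1/2 = 1/2
~((c ∧ (a → a)) ∧ (((a ↔ c) → a) → (b ∨ a))) = ~1/2 = 1/2
~~((b ↔ a) ↔ (c → c)) → ~((c ∧ (a → a)) ∧ (((a ↔ c) → a) → (b ∨ a))) = 3/4 → 1/2 = 3/4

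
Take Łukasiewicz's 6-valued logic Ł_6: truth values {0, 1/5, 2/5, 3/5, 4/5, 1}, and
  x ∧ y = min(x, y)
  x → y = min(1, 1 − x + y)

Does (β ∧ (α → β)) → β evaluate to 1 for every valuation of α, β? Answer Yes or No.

At α = 1/5, β = 1, for instance:
α → β = 1/5 → 1 = 1
β ∧ (α → β) = 1 ∧ 1 = 1
(β ∧ (α → β)) → β = 1 → 1 = 1
and checking the remaining 35 assignments likewise gives ≥ 1 in every case.

Yes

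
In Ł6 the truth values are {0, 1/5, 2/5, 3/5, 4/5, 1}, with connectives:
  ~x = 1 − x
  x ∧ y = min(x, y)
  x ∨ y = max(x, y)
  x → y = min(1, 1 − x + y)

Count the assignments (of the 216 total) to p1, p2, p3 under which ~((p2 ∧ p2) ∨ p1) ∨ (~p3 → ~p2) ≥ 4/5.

156

value 1: 126 assignments (counts)
value 4/5: 30 assignments (counts)
value 3/5: 24 assignments
value 2/5: 18 assignments
value 1/5: 12 assignments
value 0: 6 assignments
So 156 of the 216 assignments meet the threshold.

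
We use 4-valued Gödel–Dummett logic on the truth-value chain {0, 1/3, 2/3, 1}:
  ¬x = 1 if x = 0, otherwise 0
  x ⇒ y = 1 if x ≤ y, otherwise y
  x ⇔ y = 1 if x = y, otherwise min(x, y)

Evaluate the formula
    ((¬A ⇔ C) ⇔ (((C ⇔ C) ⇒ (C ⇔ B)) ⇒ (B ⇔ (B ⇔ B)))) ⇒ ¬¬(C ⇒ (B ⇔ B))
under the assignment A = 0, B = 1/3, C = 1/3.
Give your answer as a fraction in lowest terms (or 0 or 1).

1

¬A = ¬0 = 1
¬A ⇔ C = 1 ⇔ 1/3 = 1/3
C ⇔ C = 1/3 ⇔ 1/3 = 1
C ⇔ B = 1/3 ⇔ 1/3 = 1
(C ⇔ C) ⇒ (C ⇔ B) = 1 ⇒ 1 = 1
B ⇔ B = 1/3 ⇔ 1/3 = 1
B ⇔ (B ⇔ B) = 1/3 ⇔ 1 = 1/3
((C ⇔ C) ⇒ (C ⇔ B)) ⇒ (B ⇔ (B ⇔ B)) = 1 ⇒ 1/3 = 1/3
(¬A ⇔ C) ⇔ (((C ⇔ C) ⇒ (C ⇔ B)) ⇒ (B ⇔ (B ⇔ B))) = 1/3 ⇔ 1/3 = 1
B ⇔ B = 1/3 ⇔ 1/3 = 1
C ⇒ (B ⇔ B) = 1/3 ⇒ 1 = 1
¬(C ⇒ (B ⇔ B)) = ¬1 = 0
¬¬(C ⇒ (B ⇔ B)) = ¬0 = 1
((¬A ⇔ C) ⇔ (((C ⇔ C) ⇒ (C ⇔ B)) ⇒ (B ⇔ (B ⇔ B)))) ⇒ ¬¬(C ⇒ (B ⇔ B)) = 1 ⇒ 1 = 1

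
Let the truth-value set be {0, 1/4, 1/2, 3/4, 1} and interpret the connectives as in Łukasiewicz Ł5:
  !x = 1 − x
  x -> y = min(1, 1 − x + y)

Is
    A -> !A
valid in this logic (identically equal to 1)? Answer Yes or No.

Counterexample: take A = 3/4.
!A = !3/4 = 1/4
A -> !A = 3/4 -> 1/4 = 1/2
This gives 1/2 ≠ 1.

No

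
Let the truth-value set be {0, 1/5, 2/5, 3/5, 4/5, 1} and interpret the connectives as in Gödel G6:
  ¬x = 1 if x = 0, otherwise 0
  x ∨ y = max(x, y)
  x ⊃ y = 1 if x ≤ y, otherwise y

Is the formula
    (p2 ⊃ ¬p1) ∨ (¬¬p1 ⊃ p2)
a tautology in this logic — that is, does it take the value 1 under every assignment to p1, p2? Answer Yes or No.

Counterexample: take p1 = 1/5, p2 = 1/5.
¬p1 = ¬1/5 = 0
p2 ⊃ ¬p1 = 1/5 ⊃ 0 = 0
¬p1 = ¬1/5 = 0
¬¬p1 = ¬0 = 1
¬¬p1 ⊃ p2 = 1 ⊃ 1/5 = 1/5
(p2 ⊃ ¬p1) ∨ (¬¬p1 ⊃ p2) = 0 ∨ 1/5 = 1/5
This gives 1/5 ≠ 1.

No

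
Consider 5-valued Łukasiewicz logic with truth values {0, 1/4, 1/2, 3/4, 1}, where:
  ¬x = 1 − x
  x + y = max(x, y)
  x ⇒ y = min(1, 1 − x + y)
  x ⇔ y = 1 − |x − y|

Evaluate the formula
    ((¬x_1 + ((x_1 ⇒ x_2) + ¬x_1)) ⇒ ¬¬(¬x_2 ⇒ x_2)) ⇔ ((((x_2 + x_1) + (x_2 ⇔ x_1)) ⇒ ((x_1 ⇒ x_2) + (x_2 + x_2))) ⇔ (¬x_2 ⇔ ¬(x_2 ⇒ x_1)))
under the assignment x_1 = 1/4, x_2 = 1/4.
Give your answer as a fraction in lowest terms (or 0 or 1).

3/4

¬x_1 = ¬1/4 = 3/4
x_1 ⇒ x_2 = 1/4 ⇒ 1/4 = 1
¬x_1 = ¬1/4 = 3/4
(x_1 ⇒ x_2) + ¬x_1 = 1 + 3/4 = 1
¬x_1 + ((x_1 ⇒ x_2) + ¬x_1) = 3/4 + 1 = 1
¬x_2 = ¬1/4 = 3/4
¬x_2 ⇒ x_2 = 3/4 ⇒ 1/4 = 1/2
¬(¬x_2 ⇒ x_2) = ¬1/2 = 1/2
¬¬(¬x_2 ⇒ x_2) = ¬1/2 = 1/2
(¬x_1 + ((x_1 ⇒ x_2) + ¬x_1)) ⇒ ¬¬(¬x_2 ⇒ x_2) = 1 ⇒ 1/2 = 1/2
x_2 + x_1 = 1/4 + 1/4 = 1/4
x_2 ⇔ x_1 = 1/4 ⇔ 1/4 = 1
(x_2 + x_1) + (x_2 ⇔ x_1) = 1/4 + 1 = 1
x_1 ⇒ x_2 = 1/4 ⇒ 1/4 = 1
x_2 + x_2 = 1/4 + 1/4 = 1/4
(x_1 ⇒ x_2) + (x_2 + x_2) = 1 + 1/4 = 1
((x_2 + x_1) + (x_2 ⇔ x_1)) ⇒ ((x_1 ⇒ x_2) + (x_2 + x_2)) = 1 ⇒ 1 = 1
¬x_2 = ¬1/4 = 3/4
x_2 ⇒ x_1 = 1/4 ⇒ 1/4 = 1
¬(x_2 ⇒ x_1) = ¬1 = 0
¬x_2 ⇔ ¬(x_2 ⇒ x_1) = 3/4 ⇔ 0 = 1/4
(((x_2 + x_1) + (x_2 ⇔ x_1)) ⇒ ((x_1 ⇒ x_2) + (x_2 + x_2))) ⇔ (¬x_2 ⇔ ¬(x_2 ⇒ x_1)) = 1 ⇔ 1/4 = 1/4
((¬x_1 + ((x_1 ⇒ x_2) + ¬x_1)) ⇒ ¬¬(¬x_2 ⇒ x_2)) ⇔ ((((x_2 + x_1) + (x_2 ⇔ x_1)) ⇒ ((x_1 ⇒ x_2) + (x_2 + x_2))) ⇔ (¬x_2 ⇔ ¬(x_2 ⇒ x_1))) = 1/2 ⇔ 1/4 = 3/4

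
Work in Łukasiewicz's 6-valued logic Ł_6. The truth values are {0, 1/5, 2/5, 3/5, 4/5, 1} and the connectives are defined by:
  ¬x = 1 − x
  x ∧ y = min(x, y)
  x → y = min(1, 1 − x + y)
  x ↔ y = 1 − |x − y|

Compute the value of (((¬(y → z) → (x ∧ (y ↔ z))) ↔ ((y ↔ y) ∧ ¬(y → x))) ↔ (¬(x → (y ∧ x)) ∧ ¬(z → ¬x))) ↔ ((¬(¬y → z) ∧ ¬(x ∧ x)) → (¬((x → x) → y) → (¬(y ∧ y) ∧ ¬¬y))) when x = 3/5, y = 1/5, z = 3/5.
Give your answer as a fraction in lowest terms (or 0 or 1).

y → z = 1/5 → 3/5 = 1
¬(y → z) = ¬1 = 0
y ↔ z = 1/5 ↔ 3/5 = 3/5
x ∧ (y ↔ z) = 3/5 ∧ 3/5 = 3/5
¬(y → z) → (x ∧ (y ↔ z)) = 0 → 3/5 = 1
y ↔ y = 1/5 ↔ 1/5 = 1
y → x = 1/5 → 3/5 = 1
¬(y → x) = ¬1 = 0
(y ↔ y) ∧ ¬(y → x) = 1 ∧ 0 = 0
(¬(y → z) → (x ∧ (y ↔ z))) ↔ ((y ↔ y) ∧ ¬(y → x)) = 1 ↔ 0 = 0
y ∧ x = 1/5 ∧ 3/5 = 1/5
x → (y ∧ x) = 3/5 → 1/5 = 3/5
¬(x → (y ∧ x)) = ¬3/5 = 2/5
¬x = ¬3/5 = 2/5
z → ¬x = 3/5 → 2/5 = 4/5
¬(z → ¬x) = ¬4/5 = 1/5
¬(x → (y ∧ x)) ∧ ¬(z → ¬x) = 2/5 ∧ 1/5 = 1/5
((¬(y → z) → (x ∧ (y ↔ z))) ↔ ((y ↔ y) ∧ ¬(y → x))) ↔ (¬(x → (y ∧ x)) ∧ ¬(z → ¬x)) = 0 ↔ 1/5 = 4/5
¬y = ¬1/5 = 4/5
¬y → z = 4/5 → 3/5 = 4/5
¬(¬y → z) = ¬4/5 = 1/5
x ∧ x = 3/5 ∧ 3/5 = 3/5
¬(x ∧ x) = ¬3/5 = 2/5
¬(¬y → z) ∧ ¬(x ∧ x) = 1/5 ∧ 2/5 = 1/5
x → x = 3/5 → 3/5 = 1
(x → x) → y = 1 → 1/5 = 1/5
¬((x → x) → y) = ¬1/5 = 4/5
y ∧ y = 1/5 ∧ 1/5 = 1/5
¬(y ∧ y) = ¬1/5 = 4/5
¬y = ¬1/5 = 4/5
¬¬y = ¬4/5 = 1/5
¬(y ∧ y) ∧ ¬¬y = 4/5 ∧ 1/5 = 1/5
¬((x → x) → y) → (¬(y ∧ y) ∧ ¬¬y) = 4/5 → 1/5 = 2/5
(¬(¬y → z) ∧ ¬(x ∧ x)) → (¬((x → x) → y) → (¬(y ∧ y) ∧ ¬¬y)) = 1/5 → 2/5 = 1
(((¬(y → z) → (x ∧ (y ↔ z))) ↔ ((y ↔ y) ∧ ¬(y → x))) ↔ (¬(x → (y ∧ x)) ∧ ¬(z → ¬x))) ↔ ((¬(¬y → z) ∧ ¬(x ∧ x)) → (¬((x → x) → y) → (¬(y ∧ y) ∧ ¬¬y))) = 4/5 ↔ 1 = 4/5

4/5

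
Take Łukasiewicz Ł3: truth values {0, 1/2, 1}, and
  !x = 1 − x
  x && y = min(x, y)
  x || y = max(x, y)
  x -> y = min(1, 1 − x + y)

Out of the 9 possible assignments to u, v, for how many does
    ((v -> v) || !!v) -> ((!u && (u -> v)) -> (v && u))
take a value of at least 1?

u = 0, v = 0 ↦ 0  <
u = 0, v = 1/2 ↦ 0  <
u = 0, v = 1 ↦ 0  <
u = 1/2, v = 0 ↦ 1/2  <
u = 1/2, v = 1/2 ↦ 1  ≥
u = 1/2, v = 1 ↦ 1  ≥
u = 1, v = 0 ↦ 1  ≥
u = 1, v = 1/2 ↦ 1  ≥
u = 1, v = 1 ↦ 1  ≥
So 5 of the 9 assignments meet the threshold.

5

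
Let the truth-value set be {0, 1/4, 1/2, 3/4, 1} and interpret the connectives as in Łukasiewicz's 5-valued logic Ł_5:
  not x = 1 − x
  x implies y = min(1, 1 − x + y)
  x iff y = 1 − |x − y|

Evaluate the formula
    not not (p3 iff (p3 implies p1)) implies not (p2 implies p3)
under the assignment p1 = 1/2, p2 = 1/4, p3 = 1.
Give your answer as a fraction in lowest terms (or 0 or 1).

p3 implies p1 = 1 implies 1/2 = 1/2
p3 iff (p3 implies p1) = 1 iff 1/2 = 1/2
not (p3 iff (p3 implies p1)) = not 1/2 = 1/2
not not (p3 iff (p3 implies p1)) = not 1/2 = 1/2
p2 implies p3 = 1/4 implies 1 = 1
not (p2 implies p3) = not 1 = 0
not not (p3 iff (p3 implies p1)) implies not (p2 implies p3) = 1/2 implies 0 = 1/2

1/2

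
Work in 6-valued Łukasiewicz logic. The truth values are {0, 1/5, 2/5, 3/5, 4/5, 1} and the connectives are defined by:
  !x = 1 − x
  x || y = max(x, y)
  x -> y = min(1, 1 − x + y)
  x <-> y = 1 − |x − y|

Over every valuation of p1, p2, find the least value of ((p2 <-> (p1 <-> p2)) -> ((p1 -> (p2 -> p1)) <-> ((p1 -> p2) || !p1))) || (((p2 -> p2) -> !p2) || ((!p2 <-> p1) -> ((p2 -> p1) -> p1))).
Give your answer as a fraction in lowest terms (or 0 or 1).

4/5

Take p1 = 4/5, p2 = 1/5:
p1 <-> p2 = 4/5 <-> 1/5 = 2/5
p2 <-> (p1 <-> p2) = 1/5 <-> 2/5 = 4/5
p2 -> p1 = 1/5 -> 4/5 = 1
p1 -> (p2 -> p1) = 4/5 -> 1 = 1
p1 -> p2 = 4/5 -> 1/5 = 2/5
!p1 = !4/5 = 1/5
(p1 -> p2) || !p1 = 2/5 || 1/5 = 2/5
(p1 -> (p2 -> p1)) <-> ((p1 -> p2) || !p1) = 1 <-> 2/5 = 2/5
(p2 <-> (p1 <-> p2)) -> ((p1 -> (p2 -> p1)) <-> ((p1 -> p2) || !p1)) = 4/5 -> 2/5 = 3/5
p2 -> p2 = 1/5 -> 1/5 = 1
!p2 = !1/5 = 4/5
(p2 -> p2) -> !p2 = 1 -> 4/5 = 4/5
!p2 = !1/5 = 4/5
!p2 <-> p1 = 4/5 <-> 4/5 = 1
p2 -> p1 = 1/5 -> 4/5 = 1
(p2 -> p1) -> p1 = 1 -> 4/5 = 4/5
(!p2 <-> p1) -> ((p2 -> p1) -> p1) = 1 -> 4/5 = 4/5
((p2 -> p2) -> !p2) || ((!p2 <-> p1) -> ((p2 -> p1) -> p1)) = 4/5 || 4/5 = 4/5
((p2 <-> (p1 <-> p2)) -> ((p1 -> (p2 -> p1)) <-> ((p1 -> p2) || !p1))) || (((p2 -> p2) -> !p2) || ((!p2 <-> p1) -> ((p2 -> p1) -> p1))) = 3/5 || 4/5 = 4/5
No assignment yields a value below 4/5, so this is the minimum.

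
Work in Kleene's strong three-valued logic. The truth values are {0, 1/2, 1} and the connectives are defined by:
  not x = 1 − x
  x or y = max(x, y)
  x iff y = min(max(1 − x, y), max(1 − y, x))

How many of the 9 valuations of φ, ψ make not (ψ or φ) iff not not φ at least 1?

1

φ = 0, ψ = 0 ↦ 0  <
φ = 0, ψ = 1/2 ↦ 1/2  <
φ = 0, ψ = 1 ↦ 1  ≥
φ = 1/2, ψ = 0 ↦ 1/2  <
φ = 1/2, ψ = 1/2 ↦ 1/2  <
φ = 1/2, ψ = 1 ↦ 1/2  <
φ = 1, ψ = 0 ↦ 0  <
φ = 1, ψ = 1/2 ↦ 0  <
φ = 1, ψ = 1 ↦ 0  <
So 1 of the 9 assignments meets the threshold.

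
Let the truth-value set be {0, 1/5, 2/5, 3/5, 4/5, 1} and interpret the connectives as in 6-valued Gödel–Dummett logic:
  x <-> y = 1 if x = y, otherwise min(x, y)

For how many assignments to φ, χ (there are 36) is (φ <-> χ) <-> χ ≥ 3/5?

21

value 1: 16 assignments (counts)
value 4/5: 2 assignments (counts)
value 3/5: 3 assignments (counts)
value 2/5: 4 assignments
value 1/5: 5 assignments
value 0: 6 assignments
So 21 of the 36 assignments meet the threshold.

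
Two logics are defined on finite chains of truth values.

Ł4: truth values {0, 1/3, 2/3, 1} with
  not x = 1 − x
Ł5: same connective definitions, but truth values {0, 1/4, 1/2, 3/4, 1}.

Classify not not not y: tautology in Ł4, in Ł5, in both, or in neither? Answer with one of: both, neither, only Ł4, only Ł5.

In Ł4: at y = 1/3 the value is 2/3 — not a tautology.
In Ł5: at y = 1/4 the value is 3/4 — not a tautology.

neither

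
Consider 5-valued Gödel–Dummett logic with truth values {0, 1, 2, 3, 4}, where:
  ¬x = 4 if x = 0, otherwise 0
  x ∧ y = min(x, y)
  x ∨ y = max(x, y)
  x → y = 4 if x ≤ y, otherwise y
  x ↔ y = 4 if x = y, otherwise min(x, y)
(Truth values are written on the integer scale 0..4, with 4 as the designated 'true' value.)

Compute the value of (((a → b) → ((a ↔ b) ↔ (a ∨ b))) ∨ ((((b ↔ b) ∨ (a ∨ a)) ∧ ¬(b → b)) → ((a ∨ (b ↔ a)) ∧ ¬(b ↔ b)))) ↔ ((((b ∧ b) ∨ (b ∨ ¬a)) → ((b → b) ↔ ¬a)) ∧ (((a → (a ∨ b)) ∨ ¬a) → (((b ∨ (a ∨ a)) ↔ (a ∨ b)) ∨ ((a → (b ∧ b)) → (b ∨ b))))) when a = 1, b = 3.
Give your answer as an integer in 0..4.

0

a → b = 1 → 3 = 4
a ↔ b = 1 ↔ 3 = 1
a ∨ b = 1 ∨ 3 = 3
(a ↔ b) ↔ (a ∨ b) = 1 ↔ 3 = 1
(a → b) → ((a ↔ b) ↔ (a ∨ b)) = 4 → 1 = 1
b ↔ b = 3 ↔ 3 = 4
a ∨ a = 1 ∨ 1 = 1
(b ↔ b) ∨ (a ∨ a) = 4 ∨ 1 = 4
b → b = 3 → 3 = 4
¬(b → b) = ¬4 = 0
((b ↔ b) ∨ (a ∨ a)) ∧ ¬(b → b) = 4 ∧ 0 = 0
b ↔ a = 3 ↔ 1 = 1
a ∨ (b ↔ a) = 1 ∨ 1 = 1
b ↔ b = 3 ↔ 3 = 4
¬(b ↔ b) = ¬4 = 0
(a ∨ (b ↔ a)) ∧ ¬(b ↔ b) = 1 ∧ 0 = 0
(((b ↔ b) ∨ (a ∨ a)) ∧ ¬(b → b)) → ((a ∨ (b ↔ a)) ∧ ¬(b ↔ b)) = 0 → 0 = 4
((a → b) → ((a ↔ b) ↔ (a ∨ b))) ∨ ((((b ↔ b) ∨ (a ∨ a)) ∧ ¬(b → b)) → ((a ∨ (b ↔ a)) ∧ ¬(b ↔ b))) = 1 ∨ 4 = 4
b ∧ b = 3 ∧ 3 = 3
¬a = ¬1 = 0
b ∨ ¬a = 3 ∨ 0 = 3
(b ∧ b) ∨ (b ∨ ¬a) = 3 ∨ 3 = 3
b → b = 3 → 3 = 4
¬a = ¬1 = 0
(b → b) ↔ ¬a = 4 ↔ 0 = 0
((b ∧ b) ∨ (b ∨ ¬a)) → ((b → b) ↔ ¬a) = 3 → 0 = 0
a ∨ b = 1 ∨ 3 = 3
a → (a ∨ b) = 1 → 3 = 4
¬a = ¬1 = 0
(a → (a ∨ b)) ∨ ¬a = 4 ∨ 0 = 4
a ∨ a = 1 ∨ 1 = 1
b ∨ (a ∨ a) = 3 ∨ 1 = 3
a ∨ b = 1 ∨ 3 = 3
(b ∨ (a ∨ a)) ↔ (a ∨ b) = 3 ↔ 3 = 4
b ∧ b = 3 ∧ 3 = 3
a → (b ∧ b) = 1 → 3 = 4
b ∨ b = 3 ∨ 3 = 3
(a → (b ∧ b)) → (b ∨ b) = 4 → 3 = 3
((b ∨ (a ∨ a)) ↔ (a ∨ b)) ∨ ((a → (b ∧ b)) → (b ∨ b)) = 4 ∨ 3 = 4
((a → (a ∨ b)) ∨ ¬a) → (((b ∨ (a ∨ a)) ↔ (a ∨ b)) ∨ ((a → (b ∧ b)) → (b ∨ b))) = 4 → 4 = 4
(((b ∧ b) ∨ (b ∨ ¬a)) → ((b → b) ↔ ¬a)) ∧ (((a → (a ∨ b)) ∨ ¬a) → (((b ∨ (a ∨ a)) ↔ (a ∨ b)) ∨ ((a → (b ∧ b)) → (b ∨ b)))) = 0 ∧ 4 = 0
(((a → b) → ((a ↔ b) ↔ (a ∨ b))) ∨ ((((b ↔ b) ∨ (a ∨ a)) ∧ ¬(b → b)) → ((a ∨ (b ↔ a)) ∧ ¬(b ↔ b)))) ↔ ((((b ∧ b) ∨ (b ∨ ¬a)) → ((b → b) ↔ ¬a)) ∧ (((a → (a ∨ b)) ∨ ¬a) → (((b ∨ (a ∨ a)) ↔ (a ∨ b)) ∨ ((a → (b ∧ b)) → (b ∨ b))))) = 4 ↔ 0 = 0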